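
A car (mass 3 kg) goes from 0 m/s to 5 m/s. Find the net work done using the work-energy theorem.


Given: m = 3 kg, v0 = 0 m/s, v = 5 m/s
Using W = (1/2)*m*(v^2 - v0^2)
v^2 = 5^2 = 25
v0^2 = 0^2 = 0
v^2 - v0^2 = 25 - 0 = 25
W = (1/2)*3*25 = 75/2 J

75/2 J


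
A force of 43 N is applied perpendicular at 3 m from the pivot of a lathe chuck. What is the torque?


Given: F = 43 N, r = 3 m, angle = 90 deg (perpendicular)
Using tau = F * r * sin(90)
sin(90) = 1
tau = 43 * 3 * 1
tau = 129 Nm

129 Nm


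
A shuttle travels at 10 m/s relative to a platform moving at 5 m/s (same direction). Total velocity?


Given: object velocity = 10 m/s, platform velocity = 5 m/s (same direction)
Using classical velocity addition: v_total = v_object + v_platform
v_total = 10 + 5
v_total = 15 m/s

15 m/s


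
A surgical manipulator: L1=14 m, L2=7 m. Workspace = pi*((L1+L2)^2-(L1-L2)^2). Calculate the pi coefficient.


Given: L1 = 14, L2 = 7
(L1+L2)^2 = (21)^2 = 441
(L1-L2)^2 = (7)^2 = 49
Difference = 441 - 49 = 392
This equals 4*L1*L2 = 4*14*7 = 392
Workspace area = 392*pi

392


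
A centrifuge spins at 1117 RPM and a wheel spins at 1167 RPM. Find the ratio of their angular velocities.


Given: RPM_A = 1117, RPM_B = 1167
omega = 2*pi*RPM/60, so omega_A/omega_B = RPM_A / RPM_B
omega_A/omega_B = 1117 / 1167
omega_A/omega_B = 1117/1167

1117/1167


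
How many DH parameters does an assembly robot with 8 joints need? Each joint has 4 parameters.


Given: 8 joints, 4 DH parameters per joint (d, theta, a, alpha)
Total DH parameters = number_of_joints * 4
Total = 8 * 4
Total = 32

32


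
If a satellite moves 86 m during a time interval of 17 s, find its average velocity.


Given: distance d = 86 m, time t = 17 s
Using v = d / t
v = 86 / 17
v = 86/17 m/s

86/17 m/s


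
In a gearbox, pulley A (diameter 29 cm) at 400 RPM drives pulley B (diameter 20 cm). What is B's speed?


Given: D1 = 29 cm, w1 = 400 RPM, D2 = 20 cm
Using D1*w1 = D2*w2
w2 = D1*w1 / D2
w2 = 29*400 / 20
w2 = 11600 / 20
w2 = 580 RPM

580 RPM


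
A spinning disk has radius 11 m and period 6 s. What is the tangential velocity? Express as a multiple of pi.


Given: radius r = 11 m, period T = 6 s
Using v = 2*pi*r / T
v = 2*pi*11 / 6
v = 22*pi / 6
v = 11/3*pi m/s

11/3*pi m/s


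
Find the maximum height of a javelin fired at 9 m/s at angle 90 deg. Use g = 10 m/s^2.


Given: v0 = 9 m/s, theta = 90 deg, g = 10 m/s^2
sin^2(90) = 1
Using H = v0^2 * sin^2(theta) / (2*g)
H = 9^2 * 1 / (2*10)
H = 81 * 1 / 20
H = 81 / 20
H = 81/20 m

81/20 m


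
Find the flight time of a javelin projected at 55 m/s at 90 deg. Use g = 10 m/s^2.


Given: v0 = 55 m/s, theta = 90 deg, g = 10 m/s^2
sin(90) = 1
Using T = 2*v0*sin(theta) / g
T = 2*55*1 / 10
T = 110 / 10
T = 11 s

11 s


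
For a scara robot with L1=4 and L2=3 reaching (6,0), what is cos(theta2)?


Given: L1 = 4, L2 = 3, target (x, y) = (6, 0)
Using cos(theta2) = (x^2 + y^2 - L1^2 - L2^2) / (2*L1*L2)
x^2 + y^2 = 6^2 + 0 = 36
L1^2 + L2^2 = 16 + 9 = 25
Numerator = 36 - 25 = 11
Denominator = 2*4*3 = 24
cos(theta2) = 11/24 = 11/24

11/24


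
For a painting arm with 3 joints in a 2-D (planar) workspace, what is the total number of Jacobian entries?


Given: task space dimension = 2, joints = 3
Jacobian is a 2 x 3 matrix
Total entries = rows * columns
Total = 2 * 3
Total = 6

6


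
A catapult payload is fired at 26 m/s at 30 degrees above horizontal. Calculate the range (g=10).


Given: v0 = 26 m/s, theta = 30 deg, g = 10 m/s^2
sin(2*30) = sin(60) = sqrt(3)/2
Using R = v0^2 * sin(2*theta) / g
R = 26^2 * (sqrt(3)/2) / 10
R = 676 * sqrt(3) / 20
R = 169/5*sqrt(3) m

169/5*sqrt(3) m


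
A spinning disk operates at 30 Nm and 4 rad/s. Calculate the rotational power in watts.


Given: tau = 30 Nm, omega = 4 rad/s
Using P = tau * omega
P = 30 * 4
P = 120 W

120 W


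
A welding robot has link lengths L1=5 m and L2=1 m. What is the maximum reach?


Given: L1 = 5 m, L2 = 1 m
For a 2-link planar arm, max reach = L1 + L2 (fully extended)
Max reach = 5 + 1
Max reach = 6 m

6 m


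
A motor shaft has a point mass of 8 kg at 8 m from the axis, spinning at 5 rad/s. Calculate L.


Given: m = 8 kg, r = 8 m, omega = 5 rad/s
For a point mass: I = m*r^2
I = 8*8^2 = 8*64 = 512
L = I*omega = 512*5
L = 2560 kg*m^2/s

2560 kg*m^2/s


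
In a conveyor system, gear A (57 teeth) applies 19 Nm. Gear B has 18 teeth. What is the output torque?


Given: N1 = 57, N2 = 18, T1 = 19 Nm
Using T2/T1 = N2/N1
T2 = T1 * N2 / N1
T2 = 19 * 18 / 57
T2 = 342 / 57
T2 = 6 Nm

6 Nm


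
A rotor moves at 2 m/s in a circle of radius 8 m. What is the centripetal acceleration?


Given: v = 2 m/s, r = 8 m
Using a_c = v^2 / r
a_c = 2^2 / 8
a_c = 4 / 8
a_c = 1/2 m/s^2

1/2 m/s^2


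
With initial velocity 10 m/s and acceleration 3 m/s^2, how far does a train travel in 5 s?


Given: v0 = 10 m/s, a = 3 m/s^2, t = 5 s
Using s = v0*t + (1/2)*a*t^2
s = 10*5 + (1/2)*3*5^2
s = 50 + (1/2)*75
s = 50 + 75/2
s = 175/2

175/2 m


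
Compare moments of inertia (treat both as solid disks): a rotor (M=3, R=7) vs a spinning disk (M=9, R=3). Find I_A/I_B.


Given: M1=3 kg, R1=7 m, M2=9 kg, R2=3 m
For a disk: I = (1/2)*M*R^2, so I_A/I_B = (M1*R1^2)/(M2*R2^2)
M1*R1^2 = 3*49 = 147
M2*R2^2 = 9*9 = 81
I_A/I_B = 147/81 = 49/27

49/27


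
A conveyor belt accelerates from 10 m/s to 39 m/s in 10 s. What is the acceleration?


Given: initial velocity v0 = 10 m/s, final velocity v = 39 m/s, time t = 10 s
Using a = (v - v0) / t
a = (39 - 10) / 10
a = 29 / 10
a = 29/10 m/s^2

29/10 m/s^2


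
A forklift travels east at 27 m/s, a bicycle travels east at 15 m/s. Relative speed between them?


Given: v_A = 27 m/s east, v_B = 15 m/s east
Both move in the same direction; relative speed = |v_A - v_B|
|27 - 15| = |12|
= 12 m/s

12 m/s


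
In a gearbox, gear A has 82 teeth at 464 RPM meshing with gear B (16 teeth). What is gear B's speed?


Given: N1 = 82 teeth, w1 = 464 RPM, N2 = 16 teeth
Using N1*w1 = N2*w2
w2 = N1*w1 / N2
w2 = 82*464 / 16
w2 = 38048 / 16
w2 = 2378 RPM

2378 RPM


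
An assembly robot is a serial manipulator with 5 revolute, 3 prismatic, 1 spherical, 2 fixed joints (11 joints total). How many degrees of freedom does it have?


Given: serial robot with 5 revolute, 3 prismatic, 1 spherical, 2 fixed joints
DOF contribution per joint type: revolute=1, prismatic=1, spherical=3, fixed=0
DOF = 5*1 + 3*1 + 1*3 + 2*0
DOF = 11

11


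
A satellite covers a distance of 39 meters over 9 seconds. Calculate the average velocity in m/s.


Given: distance d = 39 m, time t = 9 s
Using v = d / t
v = 39 / 9
v = 13/3 m/s

13/3 m/s


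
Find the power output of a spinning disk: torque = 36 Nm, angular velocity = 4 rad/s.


Given: tau = 36 Nm, omega = 4 rad/s
Using P = tau * omega
P = 36 * 4
P = 144 W

144 W


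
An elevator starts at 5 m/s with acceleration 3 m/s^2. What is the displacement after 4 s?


Given: v0 = 5 m/s, a = 3 m/s^2, t = 4 s
Using s = v0*t + (1/2)*a*t^2
s = 5*4 + (1/2)*3*4^2
s = 20 + (1/2)*48
s = 20 + 24
s = 44

44 m


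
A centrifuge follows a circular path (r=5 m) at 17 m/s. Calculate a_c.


Given: v = 17 m/s, r = 5 m
Using a_c = v^2 / r
a_c = 17^2 / 5
a_c = 289 / 5
a_c = 289/5 m/s^2

289/5 m/s^2


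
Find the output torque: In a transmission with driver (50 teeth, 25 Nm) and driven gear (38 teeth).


Given: N1 = 50, N2 = 38, T1 = 25 Nm
Using T2/T1 = N2/N1
T2 = T1 * N2 / N1
T2 = 25 * 38 / 50
T2 = 950 / 50
T2 = 19 Nm

19 Nm


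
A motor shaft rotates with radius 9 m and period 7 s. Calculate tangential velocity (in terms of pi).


Given: radius r = 9 m, period T = 7 s
Using v = 2*pi*r / T
v = 2*pi*9 / 7
v = 18*pi / 7
v = 18/7*pi m/s

18/7*pi m/s


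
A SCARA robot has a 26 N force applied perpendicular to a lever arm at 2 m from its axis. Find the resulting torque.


Given: F = 26 N, r = 2 m, angle = 90 deg (perpendicular)
Using tau = F * r * sin(90)
sin(90) = 1
tau = 26 * 2 * 1
tau = 52 Nm

52 Nm


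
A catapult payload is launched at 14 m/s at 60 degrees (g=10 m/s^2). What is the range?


Given: v0 = 14 m/s, theta = 60 deg, g = 10 m/s^2
sin(2*60) = sin(120) = sqrt(3)/2
Using R = v0^2 * sin(2*theta) / g
R = 14^2 * (sqrt(3)/2) / 10
R = 196 * sqrt(3) / 20
R = 49/5*sqrt(3) m

49/5*sqrt(3) m


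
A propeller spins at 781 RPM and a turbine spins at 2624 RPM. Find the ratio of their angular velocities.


Given: RPM_A = 781, RPM_B = 2624
omega = 2*pi*RPM/60, so omega_A/omega_B = RPM_A / RPM_B
omega_A/omega_B = 781 / 2624
omega_A/omega_B = 781/2624

781/2624


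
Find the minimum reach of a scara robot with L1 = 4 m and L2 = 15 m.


Given: L1 = 4 m, L2 = 15 m
For a 2-link planar arm, min reach = |L1 - L2| (second link folded back)
Min reach = |4 - 15|
Min reach = 11 m

11 m


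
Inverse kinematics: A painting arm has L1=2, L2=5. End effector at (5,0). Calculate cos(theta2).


Given: L1 = 2, L2 = 5, target (x, y) = (5, 0)
Using cos(theta2) = (x^2 + y^2 - L1^2 - L2^2) / (2*L1*L2)
x^2 + y^2 = 5^2 + 0 = 25
L1^2 + L2^2 = 4 + 25 = 29
Numerator = 25 - 29 = -4
Denominator = 2*2*5 = 20
cos(theta2) = -4/20 = -1/5

-1/5


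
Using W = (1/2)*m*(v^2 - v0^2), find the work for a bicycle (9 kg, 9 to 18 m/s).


Given: m = 9 kg, v0 = 9 m/s, v = 18 m/s
Using W = (1/2)*m*(v^2 - v0^2)
v^2 = 18^2 = 324
v0^2 = 9^2 = 81
v^2 - v0^2 = 324 - 81 = 243
W = (1/2)*9*243 = 2187/2 J

2187/2 J


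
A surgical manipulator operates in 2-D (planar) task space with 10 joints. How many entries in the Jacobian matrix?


Given: task space dimension = 2, joints = 10
Jacobian is a 2 x 10 matrix
Total entries = rows * columns
Total = 2 * 10
Total = 20

20


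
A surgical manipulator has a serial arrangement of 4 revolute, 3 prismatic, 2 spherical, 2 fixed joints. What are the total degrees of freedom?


Given: serial robot with 4 revolute, 3 prismatic, 2 spherical, 2 fixed joints
DOF contribution per joint type: revolute=1, prismatic=1, spherical=3, fixed=0
DOF = 4*1 + 3*1 + 2*3 + 2*0
DOF = 13

13


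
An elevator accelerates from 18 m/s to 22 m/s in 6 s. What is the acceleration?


Given: initial velocity v0 = 18 m/s, final velocity v = 22 m/s, time t = 6 s
Using a = (v - v0) / t
a = (22 - 18) / 6
a = 4 / 6
a = 2/3 m/s^2

2/3 m/s^2


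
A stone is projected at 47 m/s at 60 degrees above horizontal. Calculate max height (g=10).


Given: v0 = 47 m/s, theta = 60 deg, g = 10 m/s^2
sin^2(60) = 3/4
Using H = v0^2 * sin^2(theta) / (2*g)
H = 47^2 * 3/4 / (2*10)
H = 2209 * 3/4 / 20
H = 6627/4 / 20
H = 6627/80 m

6627/80 m


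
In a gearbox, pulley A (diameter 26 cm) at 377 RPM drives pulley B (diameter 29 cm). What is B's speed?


Given: D1 = 26 cm, w1 = 377 RPM, D2 = 29 cm
Using D1*w1 = D2*w2
w2 = D1*w1 / D2
w2 = 26*377 / 29
w2 = 9802 / 29
w2 = 338 RPM

338 RPM


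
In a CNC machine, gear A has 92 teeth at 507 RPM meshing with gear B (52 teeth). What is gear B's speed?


Given: N1 = 92 teeth, w1 = 507 RPM, N2 = 52 teeth
Using N1*w1 = N2*w2
w2 = N1*w1 / N2
w2 = 92*507 / 52
w2 = 46644 / 52
w2 = 897 RPM

897 RPM


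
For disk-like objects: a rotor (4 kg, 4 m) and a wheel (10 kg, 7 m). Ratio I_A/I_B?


Given: M1=4 kg, R1=4 m, M2=10 kg, R2=7 m
For a disk: I = (1/2)*M*R^2, so I_A/I_B = (M1*R1^2)/(M2*R2^2)
M1*R1^2 = 4*16 = 64
M2*R2^2 = 10*49 = 490
I_A/I_B = 64/490 = 32/245

32/245


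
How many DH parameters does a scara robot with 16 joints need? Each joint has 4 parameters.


Given: 16 joints, 4 DH parameters per joint (d, theta, a, alpha)
Total DH parameters = number_of_joints * 4
Total = 16 * 4
Total = 64

64


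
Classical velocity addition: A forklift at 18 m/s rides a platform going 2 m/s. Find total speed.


Given: object velocity = 18 m/s, platform velocity = 2 m/s (same direction)
Using classical velocity addition: v_total = v_object + v_platform
v_total = 18 + 2
v_total = 20 m/s

20 m/s


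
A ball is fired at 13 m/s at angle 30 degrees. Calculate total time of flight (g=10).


Given: v0 = 13 m/s, theta = 30 deg, g = 10 m/s^2
sin(30) = 1/2
Using T = 2*v0*sin(theta) / g
T = 2*13*1/2 / 10
T = 13 / 10
T = 13/10 s

13/10 s


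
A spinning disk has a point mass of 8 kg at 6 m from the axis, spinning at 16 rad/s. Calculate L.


Given: m = 8 kg, r = 6 m, omega = 16 rad/s
For a point mass: I = m*r^2
I = 8*6^2 = 8*36 = 288
L = I*omega = 288*16
L = 4608 kg*m^2/s

4608 kg*m^2/s


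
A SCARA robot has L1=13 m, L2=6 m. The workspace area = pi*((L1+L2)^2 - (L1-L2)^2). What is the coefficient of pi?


Given: L1 = 13, L2 = 6
(L1+L2)^2 = (19)^2 = 361
(L1-L2)^2 = (7)^2 = 49
Difference = 361 - 49 = 312
This equals 4*L1*L2 = 4*13*6 = 312
Workspace area = 312*pi

312


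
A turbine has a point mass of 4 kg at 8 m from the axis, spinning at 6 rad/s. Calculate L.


Given: m = 4 kg, r = 8 m, omega = 6 rad/s
For a point mass: I = m*r^2
I = 4*8^2 = 4*64 = 256
L = I*omega = 256*6
L = 1536 kg*m^2/s

1536 kg*m^2/s


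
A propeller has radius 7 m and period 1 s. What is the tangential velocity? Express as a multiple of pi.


Given: radius r = 7 m, period T = 1 s
Using v = 2*pi*r / T
v = 2*pi*7 / 1
v = 14*pi / 1
v = 14*pi m/s

14*pi m/s


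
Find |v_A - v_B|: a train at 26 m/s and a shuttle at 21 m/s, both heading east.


Given: v_A = 26 m/s east, v_B = 21 m/s east
Both move in the same direction; relative speed = |v_A - v_B|
|26 - 21| = |5|
= 5 m/s

5 m/s


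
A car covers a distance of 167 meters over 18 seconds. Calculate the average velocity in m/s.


Given: distance d = 167 m, time t = 18 s
Using v = d / t
v = 167 / 18
v = 167/18 m/s

167/18 m/s


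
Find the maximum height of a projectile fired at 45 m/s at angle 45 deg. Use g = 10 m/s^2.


Given: v0 = 45 m/s, theta = 45 deg, g = 10 m/s^2
sin^2(45) = 1/2
Using H = v0^2 * sin^2(theta) / (2*g)
H = 45^2 * 1/2 / (2*10)
H = 2025 * 1/2 / 20
H = 2025/2 / 20
H = 405/8 m

405/8 m


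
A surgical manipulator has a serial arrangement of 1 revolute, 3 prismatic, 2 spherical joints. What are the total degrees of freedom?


Given: serial robot with 1 revolute, 3 prismatic, 2 spherical joints
DOF contribution per joint type: revolute=1, prismatic=1, spherical=3, fixed=0
DOF = 1*1 + 3*1 + 2*3
DOF = 10

10


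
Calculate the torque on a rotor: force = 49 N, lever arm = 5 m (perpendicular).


Given: F = 49 N, r = 5 m, angle = 90 deg (perpendicular)
Using tau = F * r * sin(90)
sin(90) = 1
tau = 49 * 5 * 1
tau = 245 Nm

245 Nm


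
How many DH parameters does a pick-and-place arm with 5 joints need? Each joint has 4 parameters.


Given: 5 joints, 4 DH parameters per joint (d, theta, a, alpha)
Total DH parameters = number_of_joints * 4
Total = 5 * 4
Total = 20

20


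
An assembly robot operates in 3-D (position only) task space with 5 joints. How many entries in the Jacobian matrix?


Given: task space dimension = 3, joints = 5
Jacobian is a 3 x 5 matrix
Total entries = rows * columns
Total = 3 * 5
Total = 15

15


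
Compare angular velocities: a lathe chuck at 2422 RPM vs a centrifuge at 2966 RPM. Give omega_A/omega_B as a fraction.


Given: RPM_A = 2422, RPM_B = 2966
omega = 2*pi*RPM/60, so omega_A/omega_B = RPM_A / RPM_B
omega_A/omega_B = 2422 / 2966
omega_A/omega_B = 1211/1483

1211/1483


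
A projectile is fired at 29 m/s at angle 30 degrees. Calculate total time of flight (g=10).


Given: v0 = 29 m/s, theta = 30 deg, g = 10 m/s^2
sin(30) = 1/2
Using T = 2*v0*sin(theta) / g
T = 2*29*1/2 / 10
T = 29 / 10
T = 29/10 s

29/10 s


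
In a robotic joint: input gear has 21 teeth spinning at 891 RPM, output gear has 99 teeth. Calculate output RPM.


Given: N1 = 21 teeth, w1 = 891 RPM, N2 = 99 teeth
Using N1*w1 = N2*w2
w2 = N1*w1 / N2
w2 = 21*891 / 99
w2 = 18711 / 99
w2 = 189 RPM

189 RPM


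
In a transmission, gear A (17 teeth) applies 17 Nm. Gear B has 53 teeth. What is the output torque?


Given: N1 = 17, N2 = 53, T1 = 17 Nm
Using T2/T1 = N2/N1
T2 = T1 * N2 / N1
T2 = 17 * 53 / 17
T2 = 901 / 17
T2 = 53 Nm

53 Nm


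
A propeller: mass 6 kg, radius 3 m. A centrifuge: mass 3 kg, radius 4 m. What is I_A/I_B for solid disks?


Given: M1=6 kg, R1=3 m, M2=3 kg, R2=4 m
For a disk: I = (1/2)*M*R^2, so I_A/I_B = (M1*R1^2)/(M2*R2^2)
M1*R1^2 = 6*9 = 54
M2*R2^2 = 3*16 = 48
I_A/I_B = 54/48 = 9/8

9/8


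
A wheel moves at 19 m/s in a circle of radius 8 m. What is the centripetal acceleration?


Given: v = 19 m/s, r = 8 m
Using a_c = v^2 / r
a_c = 19^2 / 8
a_c = 361 / 8
a_c = 361/8 m/s^2

361/8 m/s^2


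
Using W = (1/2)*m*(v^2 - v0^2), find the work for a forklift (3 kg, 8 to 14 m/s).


Given: m = 3 kg, v0 = 8 m/s, v = 14 m/s
Using W = (1/2)*m*(v^2 - v0^2)
v^2 = 14^2 = 196
v0^2 = 8^2 = 64
v^2 - v0^2 = 196 - 64 = 132
W = (1/2)*3*132 = 198 J

198 J


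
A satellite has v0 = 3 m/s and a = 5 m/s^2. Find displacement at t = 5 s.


Given: v0 = 3 m/s, a = 5 m/s^2, t = 5 s
Using s = v0*t + (1/2)*a*t^2
s = 3*5 + (1/2)*5*5^2
s = 15 + (1/2)*125
s = 15 + 125/2
s = 155/2

155/2 m


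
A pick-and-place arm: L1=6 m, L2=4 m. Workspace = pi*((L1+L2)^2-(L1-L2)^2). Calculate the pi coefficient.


Given: L1 = 6, L2 = 4
(L1+L2)^2 = (10)^2 = 100
(L1-L2)^2 = (2)^2 = 4
Difference = 100 - 4 = 96
This equals 4*L1*L2 = 4*6*4 = 96
Workspace area = 96*pi

96


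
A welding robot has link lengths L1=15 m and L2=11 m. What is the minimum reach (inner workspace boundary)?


Given: L1 = 15 m, L2 = 11 m
For a 2-link planar arm, min reach = |L1 - L2| (second link folded back)
Min reach = |15 - 11|
Min reach = 4 m

4 m


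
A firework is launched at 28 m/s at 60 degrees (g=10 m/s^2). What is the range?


Given: v0 = 28 m/s, theta = 60 deg, g = 10 m/s^2
sin(2*60) = sin(120) = sqrt(3)/2
Using R = v0^2 * sin(2*theta) / g
R = 28^2 * (sqrt(3)/2) / 10
R = 784 * sqrt(3) / 20
R = 196/5*sqrt(3) m

196/5*sqrt(3) m


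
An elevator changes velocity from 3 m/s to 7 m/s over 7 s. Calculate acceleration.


Given: initial velocity v0 = 3 m/s, final velocity v = 7 m/s, time t = 7 s
Using a = (v - v0) / t
a = (7 - 3) / 7
a = 4 / 7
a = 4/7 m/s^2

4/7 m/s^2


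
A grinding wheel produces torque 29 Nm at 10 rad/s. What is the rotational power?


Given: tau = 29 Nm, omega = 10 rad/s
Using P = tau * omega
P = 29 * 10
P = 290 W

290 W


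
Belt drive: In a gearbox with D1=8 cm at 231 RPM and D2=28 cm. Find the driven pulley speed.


Given: D1 = 8 cm, w1 = 231 RPM, D2 = 28 cm
Using D1*w1 = D2*w2
w2 = D1*w1 / D2
w2 = 8*231 / 28
w2 = 1848 / 28
w2 = 66 RPM

66 RPM


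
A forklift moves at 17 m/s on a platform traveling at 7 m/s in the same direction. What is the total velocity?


Given: object velocity = 17 m/s, platform velocity = 7 m/s (same direction)
Using classical velocity addition: v_total = v_object + v_platform
v_total = 17 + 7
v_total = 24 m/s

24 m/s


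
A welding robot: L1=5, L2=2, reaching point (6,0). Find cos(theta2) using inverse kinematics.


Given: L1 = 5, L2 = 2, target (x, y) = (6, 0)
Using cos(theta2) = (x^2 + y^2 - L1^2 - L2^2) / (2*L1*L2)
x^2 + y^2 = 6^2 + 0 = 36
L1^2 + L2^2 = 25 + 4 = 29
Numerator = 36 - 29 = 7
Denominator = 2*5*2 = 20
cos(theta2) = 7/20 = 7/20

7/20


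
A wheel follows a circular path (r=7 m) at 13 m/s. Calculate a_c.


Given: v = 13 m/s, r = 7 m
Using a_c = v^2 / r
a_c = 13^2 / 7
a_c = 169 / 7
a_c = 169/7 m/s^2

169/7 m/s^2


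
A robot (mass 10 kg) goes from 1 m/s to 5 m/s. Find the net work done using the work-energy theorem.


Given: m = 10 kg, v0 = 1 m/s, v = 5 m/s
Using W = (1/2)*m*(v^2 - v0^2)
v^2 = 5^2 = 25
v0^2 = 1^2 = 1
v^2 - v0^2 = 25 - 1 = 24
W = (1/2)*10*24 = 120 J

120 J


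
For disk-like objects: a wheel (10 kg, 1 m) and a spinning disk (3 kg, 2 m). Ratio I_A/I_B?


Given: M1=10 kg, R1=1 m, M2=3 kg, R2=2 m
For a disk: I = (1/2)*M*R^2, so I_A/I_B = (M1*R1^2)/(M2*R2^2)
M1*R1^2 = 10*1 = 10
M2*R2^2 = 3*4 = 12
I_A/I_B = 10/12 = 5/6

5/6


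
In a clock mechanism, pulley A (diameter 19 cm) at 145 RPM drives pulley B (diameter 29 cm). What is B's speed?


Given: D1 = 19 cm, w1 = 145 RPM, D2 = 29 cm
Using D1*w1 = D2*w2
w2 = D1*w1 / D2
w2 = 19*145 / 29
w2 = 2755 / 29
w2 = 95 RPM

95 RPM


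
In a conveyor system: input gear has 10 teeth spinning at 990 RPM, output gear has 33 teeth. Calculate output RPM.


Given: N1 = 10 teeth, w1 = 990 RPM, N2 = 33 teeth
Using N1*w1 = N2*w2
w2 = N1*w1 / N2
w2 = 10*990 / 33
w2 = 9900 / 33
w2 = 300 RPM

300 RPM


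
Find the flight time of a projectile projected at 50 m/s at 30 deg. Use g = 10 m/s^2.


Given: v0 = 50 m/s, theta = 30 deg, g = 10 m/s^2
sin(30) = 1/2
Using T = 2*v0*sin(theta) / g
T = 2*50*1/2 / 10
T = 50 / 10
T = 5 s

5 s


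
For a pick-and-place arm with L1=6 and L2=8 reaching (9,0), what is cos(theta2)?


Given: L1 = 6, L2 = 8, target (x, y) = (9, 0)
Using cos(theta2) = (x^2 + y^2 - L1^2 - L2^2) / (2*L1*L2)
x^2 + y^2 = 9^2 + 0 = 81
L1^2 + L2^2 = 36 + 64 = 100
Numerator = 81 - 100 = -19
Denominator = 2*6*8 = 96
cos(theta2) = -19/96 = -19/96

-19/96


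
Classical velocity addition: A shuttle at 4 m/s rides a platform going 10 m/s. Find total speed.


Given: object velocity = 4 m/s, platform velocity = 10 m/s (same direction)
Using classical velocity addition: v_total = v_object + v_platform
v_total = 4 + 10
v_total = 14 m/s

14 m/s


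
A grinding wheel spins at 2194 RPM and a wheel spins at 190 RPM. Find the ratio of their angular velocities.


Given: RPM_A = 2194, RPM_B = 190
omega = 2*pi*RPM/60, so omega_A/omega_B = RPM_A / RPM_B
omega_A/omega_B = 2194 / 190
omega_A/omega_B = 1097/95

1097/95


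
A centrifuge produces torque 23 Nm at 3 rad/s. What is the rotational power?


Given: tau = 23 Nm, omega = 3 rad/s
Using P = tau * omega
P = 23 * 3
P = 69 W

69 W


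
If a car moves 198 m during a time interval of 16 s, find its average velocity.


Given: distance d = 198 m, time t = 16 s
Using v = d / t
v = 198 / 16
v = 99/8 m/s

99/8 m/s


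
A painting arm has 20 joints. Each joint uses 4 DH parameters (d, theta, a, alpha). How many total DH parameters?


Given: 20 joints, 4 DH parameters per joint (d, theta, a, alpha)
Total DH parameters = number_of_joints * 4
Total = 20 * 4
Total = 80

80


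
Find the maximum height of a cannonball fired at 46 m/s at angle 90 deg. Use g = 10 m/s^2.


Given: v0 = 46 m/s, theta = 90 deg, g = 10 m/s^2
sin^2(90) = 1
Using H = v0^2 * sin^2(theta) / (2*g)
H = 46^2 * 1 / (2*10)
H = 2116 * 1 / 20
H = 2116 / 20
H = 529/5 m

529/5 m


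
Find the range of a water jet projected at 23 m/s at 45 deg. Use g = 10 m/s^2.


Given: v0 = 23 m/s, theta = 45 deg, g = 10 m/s^2
sin(2*45) = sin(90) = 1
Using R = v0^2 * sin(2*theta) / g
R = 23^2 * 1 / 10
R = 529 / 10
R = 529/10 m

529/10 m


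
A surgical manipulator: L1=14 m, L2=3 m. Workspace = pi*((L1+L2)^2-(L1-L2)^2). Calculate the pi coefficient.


Given: L1 = 14, L2 = 3
(L1+L2)^2 = (17)^2 = 289
(L1-L2)^2 = (11)^2 = 121
Difference = 289 - 121 = 168
This equals 4*L1*L2 = 4*14*3 = 168
Workspace area = 168*pi

168


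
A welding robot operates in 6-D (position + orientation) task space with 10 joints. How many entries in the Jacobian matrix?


Given: task space dimension = 6, joints = 10
Jacobian is a 6 x 10 matrix
Total entries = rows * columns
Total = 6 * 10
Total = 60

60


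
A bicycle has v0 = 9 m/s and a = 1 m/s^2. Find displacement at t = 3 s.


Given: v0 = 9 m/s, a = 1 m/s^2, t = 3 s
Using s = v0*t + (1/2)*a*t^2
s = 9*3 + (1/2)*1*3^2
s = 27 + (1/2)*9
s = 27 + 9/2
s = 63/2

63/2 m


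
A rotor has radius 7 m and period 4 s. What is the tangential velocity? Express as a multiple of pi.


Given: radius r = 7 m, period T = 4 s
Using v = 2*pi*r / T
v = 2*pi*7 / 4
v = 14*pi / 4
v = 7/2*pi m/s

7/2*pi m/s


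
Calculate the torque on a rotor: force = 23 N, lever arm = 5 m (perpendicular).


Given: F = 23 N, r = 5 m, angle = 90 deg (perpendicular)
Using tau = F * r * sin(90)
sin(90) = 1
tau = 23 * 5 * 1
tau = 115 Nm

115 Nm


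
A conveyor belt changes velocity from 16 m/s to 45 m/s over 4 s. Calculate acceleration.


Given: initial velocity v0 = 16 m/s, final velocity v = 45 m/s, time t = 4 s
Using a = (v - v0) / t
a = (45 - 16) / 4
a = 29 / 4
a = 29/4 m/s^2

29/4 m/s^2


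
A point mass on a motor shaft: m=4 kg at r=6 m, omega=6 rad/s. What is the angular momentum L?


Given: m = 4 kg, r = 6 m, omega = 6 rad/s
For a point mass: I = m*r^2
I = 4*6^2 = 4*36 = 144
L = I*omega = 144*6
L = 864 kg*m^2/s

864 kg*m^2/s


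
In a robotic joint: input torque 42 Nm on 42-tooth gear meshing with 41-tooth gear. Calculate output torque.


Given: N1 = 42, N2 = 41, T1 = 42 Nm
Using T2/T1 = N2/N1
T2 = T1 * N2 / N1
T2 = 42 * 41 / 42
T2 = 1722 / 42
T2 = 41 Nm

41 Nm


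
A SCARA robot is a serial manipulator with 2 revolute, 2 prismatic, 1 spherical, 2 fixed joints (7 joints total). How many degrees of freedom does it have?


Given: serial robot with 2 revolute, 2 prismatic, 1 spherical, 2 fixed joints
DOF contribution per joint type: revolute=1, prismatic=1, spherical=3, fixed=0
DOF = 2*1 + 2*1 + 1*3 + 2*0
DOF = 7

7


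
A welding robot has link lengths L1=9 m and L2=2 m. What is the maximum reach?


Given: L1 = 9 m, L2 = 2 m
For a 2-link planar arm, max reach = L1 + L2 (fully extended)
Max reach = 9 + 2
Max reach = 11 m

11 m


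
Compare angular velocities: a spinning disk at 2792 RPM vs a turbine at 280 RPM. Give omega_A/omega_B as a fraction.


Given: RPM_A = 2792, RPM_B = 280
omega = 2*pi*RPM/60, so omega_A/omega_B = RPM_A / RPM_B
omega_A/omega_B = 2792 / 280
omega_A/omega_B = 349/35

349/35


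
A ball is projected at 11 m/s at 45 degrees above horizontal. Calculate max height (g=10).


Given: v0 = 11 m/s, theta = 45 deg, g = 10 m/s^2
sin^2(45) = 1/2
Using H = v0^2 * sin^2(theta) / (2*g)
H = 11^2 * 1/2 / (2*10)
H = 121 * 1/2 / 20
H = 121/2 / 20
H = 121/40 m

121/40 m


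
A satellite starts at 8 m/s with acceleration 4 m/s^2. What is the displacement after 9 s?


Given: v0 = 8 m/s, a = 4 m/s^2, t = 9 s
Using s = v0*t + (1/2)*a*t^2
s = 8*9 + (1/2)*4*9^2
s = 72 + (1/2)*324
s = 72 + 162
s = 234

234 m


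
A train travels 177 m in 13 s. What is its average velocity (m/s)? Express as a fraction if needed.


Given: distance d = 177 m, time t = 13 s
Using v = d / t
v = 177 / 13
v = 177/13 m/s

177/13 m/s


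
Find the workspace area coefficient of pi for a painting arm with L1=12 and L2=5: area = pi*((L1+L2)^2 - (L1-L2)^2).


Given: L1 = 12, L2 = 5
(L1+L2)^2 = (17)^2 = 289
(L1-L2)^2 = (7)^2 = 49
Difference = 289 - 49 = 240
This equals 4*L1*L2 = 4*12*5 = 240
Workspace area = 240*pi

240


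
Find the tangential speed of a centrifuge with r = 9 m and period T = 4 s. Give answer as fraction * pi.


Given: radius r = 9 m, period T = 4 s
Using v = 2*pi*r / T
v = 2*pi*9 / 4
v = 18*pi / 4
v = 9/2*pi m/s

9/2*pi m/s


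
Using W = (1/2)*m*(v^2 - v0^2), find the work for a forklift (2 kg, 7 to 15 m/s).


Given: m = 2 kg, v0 = 7 m/s, v = 15 m/s
Using W = (1/2)*m*(v^2 - v0^2)
v^2 = 15^2 = 225
v0^2 = 7^2 = 49
v^2 - v0^2 = 225 - 49 = 176
W = (1/2)*2*176 = 176 J

176 J


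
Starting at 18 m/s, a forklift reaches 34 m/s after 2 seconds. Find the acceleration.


Given: initial velocity v0 = 18 m/s, final velocity v = 34 m/s, time t = 2 s
Using a = (v - v0) / t
a = (34 - 18) / 2
a = 16 / 2
a = 8 m/s^2

8 m/s^2


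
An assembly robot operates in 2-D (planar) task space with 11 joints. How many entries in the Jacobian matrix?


Given: task space dimension = 2, joints = 11
Jacobian is a 2 x 11 matrix
Total entries = rows * columns
Total = 2 * 11
Total = 22

22


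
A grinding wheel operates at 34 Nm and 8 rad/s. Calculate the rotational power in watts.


Given: tau = 34 Nm, omega = 8 rad/s
Using P = tau * omega
P = 34 * 8
P = 272 W

272 W


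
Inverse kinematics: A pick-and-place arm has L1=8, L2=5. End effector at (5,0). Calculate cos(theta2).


Given: L1 = 8, L2 = 5, target (x, y) = (5, 0)
Using cos(theta2) = (x^2 + y^2 - L1^2 - L2^2) / (2*L1*L2)
x^2 + y^2 = 5^2 + 0 = 25
L1^2 + L2^2 = 64 + 25 = 89
Numerator = 25 - 89 = -64
Denominator = 2*8*5 = 80
cos(theta2) = -64/80 = -4/5

-4/5


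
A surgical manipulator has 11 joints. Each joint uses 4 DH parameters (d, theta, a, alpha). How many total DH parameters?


Given: 11 joints, 4 DH parameters per joint (d, theta, a, alpha)
Total DH parameters = number_of_joints * 4
Total = 11 * 4
Total = 44

44


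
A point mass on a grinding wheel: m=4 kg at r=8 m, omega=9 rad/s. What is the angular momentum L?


Given: m = 4 kg, r = 8 m, omega = 9 rad/s
For a point mass: I = m*r^2
I = 4*8^2 = 4*64 = 256
L = I*omega = 256*9
L = 2304 kg*m^2/s

2304 kg*m^2/s


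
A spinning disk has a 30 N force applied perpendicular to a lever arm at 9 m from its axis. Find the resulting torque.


Given: F = 30 N, r = 9 m, angle = 90 deg (perpendicular)
Using tau = F * r * sin(90)
sin(90) = 1
tau = 30 * 9 * 1
tau = 270 Nm

270 Nm


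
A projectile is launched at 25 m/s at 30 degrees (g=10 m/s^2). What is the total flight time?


Given: v0 = 25 m/s, theta = 30 deg, g = 10 m/s^2
sin(30) = 1/2
Using T = 2*v0*sin(theta) / g
T = 2*25*1/2 / 10
T = 25 / 10
T = 5/2 s

5/2 s


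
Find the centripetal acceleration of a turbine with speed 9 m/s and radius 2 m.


Given: v = 9 m/s, r = 2 m
Using a_c = v^2 / r
a_c = 9^2 / 2
a_c = 81 / 2
a_c = 81/2 m/s^2

81/2 m/s^2


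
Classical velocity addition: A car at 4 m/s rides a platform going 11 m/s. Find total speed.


Given: object velocity = 4 m/s, platform velocity = 11 m/s (same direction)
Using classical velocity addition: v_total = v_object + v_platform
v_total = 4 + 11
v_total = 15 m/s

15 m/s


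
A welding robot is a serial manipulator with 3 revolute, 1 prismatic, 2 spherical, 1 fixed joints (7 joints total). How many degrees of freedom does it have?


Given: serial robot with 3 revolute, 1 prismatic, 2 spherical, 1 fixed joints
DOF contribution per joint type: revolute=1, prismatic=1, spherical=3, fixed=0
DOF = 3*1 + 1*1 + 2*3 + 1*0
DOF = 10

10


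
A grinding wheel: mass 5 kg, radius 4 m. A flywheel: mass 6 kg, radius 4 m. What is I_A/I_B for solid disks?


Given: M1=5 kg, R1=4 m, M2=6 kg, R2=4 m
For a disk: I = (1/2)*M*R^2, so I_A/I_B = (M1*R1^2)/(M2*R2^2)
M1*R1^2 = 5*16 = 80
M2*R2^2 = 6*16 = 96
I_A/I_B = 80/96 = 5/6

5/6


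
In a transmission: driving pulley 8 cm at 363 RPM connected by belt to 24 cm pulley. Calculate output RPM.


Given: D1 = 8 cm, w1 = 363 RPM, D2 = 24 cm
Using D1*w1 = D2*w2
w2 = D1*w1 / D2
w2 = 8*363 / 24
w2 = 2904 / 24
w2 = 121 RPM

121 RPM


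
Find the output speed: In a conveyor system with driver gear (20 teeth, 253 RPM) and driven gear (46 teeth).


Given: N1 = 20 teeth, w1 = 253 RPM, N2 = 46 teeth
Using N1*w1 = N2*w2
w2 = N1*w1 / N2
w2 = 20*253 / 46
w2 = 5060 / 46
w2 = 110 RPM

110 RPM


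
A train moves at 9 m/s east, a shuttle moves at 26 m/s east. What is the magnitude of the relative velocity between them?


Given: v_A = 9 m/s east, v_B = 26 m/s east
Both move in the same direction; relative speed = |v_A - v_B|
|9 - 26| = |-17|
= 17 m/s

17 m/s


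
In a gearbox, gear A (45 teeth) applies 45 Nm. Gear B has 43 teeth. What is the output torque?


Given: N1 = 45, N2 = 43, T1 = 45 Nm
Using T2/T1 = N2/N1
T2 = T1 * N2 / N1
T2 = 45 * 43 / 45
T2 = 1935 / 45
T2 = 43 Nm

43 Nm


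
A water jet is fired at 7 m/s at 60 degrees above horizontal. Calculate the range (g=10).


Given: v0 = 7 m/s, theta = 60 deg, g = 10 m/s^2
sin(2*60) = sin(120) = sqrt(3)/2
Using R = v0^2 * sin(2*theta) / g
R = 7^2 * (sqrt(3)/2) / 10
R = 49 * sqrt(3) / 20
R = 49/20*sqrt(3) m

49/20*sqrt(3) m


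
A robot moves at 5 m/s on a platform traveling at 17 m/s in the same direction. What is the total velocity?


Given: object velocity = 5 m/s, platform velocity = 17 m/s (same direction)
Using classical velocity addition: v_total = v_object + v_platform
v_total = 5 + 17
v_total = 22 m/s

22 m/s


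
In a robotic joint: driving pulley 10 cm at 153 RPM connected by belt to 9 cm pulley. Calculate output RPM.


Given: D1 = 10 cm, w1 = 153 RPM, D2 = 9 cm
Using D1*w1 = D2*w2
w2 = D1*w1 / D2
w2 = 10*153 / 9
w2 = 1530 / 9
w2 = 170 RPM

170 RPM


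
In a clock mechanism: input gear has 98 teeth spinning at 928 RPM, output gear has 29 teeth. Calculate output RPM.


Given: N1 = 98 teeth, w1 = 928 RPM, N2 = 29 teeth
Using N1*w1 = N2*w2
w2 = N1*w1 / N2
w2 = 98*928 / 29
w2 = 90944 / 29
w2 = 3136 RPM

3136 RPM


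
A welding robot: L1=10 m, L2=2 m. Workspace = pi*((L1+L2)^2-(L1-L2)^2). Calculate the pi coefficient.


Given: L1 = 10, L2 = 2
(L1+L2)^2 = (12)^2 = 144
(L1-L2)^2 = (8)^2 = 64
Difference = 144 - 64 = 80
This equals 4*L1*L2 = 4*10*2 = 80
Workspace area = 80*pi

80


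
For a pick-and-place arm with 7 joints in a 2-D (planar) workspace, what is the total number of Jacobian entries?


Given: task space dimension = 2, joints = 7
Jacobian is a 2 x 7 matrix
Total entries = rows * columns
Total = 2 * 7
Total = 14

14


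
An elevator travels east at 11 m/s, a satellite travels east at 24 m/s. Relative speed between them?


Given: v_A = 11 m/s east, v_B = 24 m/s east
Both move in the same direction; relative speed = |v_A - v_B|
|11 - 24| = |-13|
= 13 m/s

13 m/s


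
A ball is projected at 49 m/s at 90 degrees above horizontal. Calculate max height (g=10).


Given: v0 = 49 m/s, theta = 90 deg, g = 10 m/s^2
sin^2(90) = 1
Using H = v0^2 * sin^2(theta) / (2*g)
H = 49^2 * 1 / (2*10)
H = 2401 * 1 / 20
H = 2401 / 20
H = 2401/20 m

2401/20 m


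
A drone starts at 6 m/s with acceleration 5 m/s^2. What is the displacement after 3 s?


Given: v0 = 6 m/s, a = 5 m/s^2, t = 3 s
Using s = v0*t + (1/2)*a*t^2
s = 6*3 + (1/2)*5*3^2
s = 18 + (1/2)*45
s = 18 + 45/2
s = 81/2

81/2 m


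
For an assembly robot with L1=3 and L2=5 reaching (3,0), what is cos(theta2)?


Given: L1 = 3, L2 = 5, target (x, y) = (3, 0)
Using cos(theta2) = (x^2 + y^2 - L1^2 - L2^2) / (2*L1*L2)
x^2 + y^2 = 3^2 + 0 = 9
L1^2 + L2^2 = 9 + 25 = 34
Numerator = 9 - 34 = -25
Denominator = 2*3*5 = 30
cos(theta2) = -25/30 = -5/6

-5/6


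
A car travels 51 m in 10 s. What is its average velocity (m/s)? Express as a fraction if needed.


Given: distance d = 51 m, time t = 10 s
Using v = d / t
v = 51 / 10
v = 51/10 m/s

51/10 m/s


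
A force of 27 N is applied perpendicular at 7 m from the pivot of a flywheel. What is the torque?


Given: F = 27 N, r = 7 m, angle = 90 deg (perpendicular)
Using tau = F * r * sin(90)
sin(90) = 1
tau = 27 * 7 * 1
tau = 189 Nm

189 Nm


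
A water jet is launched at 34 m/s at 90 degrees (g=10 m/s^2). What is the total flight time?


Given: v0 = 34 m/s, theta = 90 deg, g = 10 m/s^2
sin(90) = 1
Using T = 2*v0*sin(theta) / g
T = 2*34*1 / 10
T = 68 / 10
T = 34/5 s

34/5 s


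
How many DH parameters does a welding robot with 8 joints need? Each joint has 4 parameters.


Given: 8 joints, 4 DH parameters per joint (d, theta, a, alpha)
Total DH parameters = number_of_joints * 4
Total = 8 * 4
Total = 32

32


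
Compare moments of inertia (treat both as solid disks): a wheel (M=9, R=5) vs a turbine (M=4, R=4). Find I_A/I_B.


Given: M1=9 kg, R1=5 m, M2=4 kg, R2=4 m
For a disk: I = (1/2)*M*R^2, so I_A/I_B = (M1*R1^2)/(M2*R2^2)
M1*R1^2 = 9*25 = 225
M2*R2^2 = 4*16 = 64
I_A/I_B = 225/64 = 225/64

225/64


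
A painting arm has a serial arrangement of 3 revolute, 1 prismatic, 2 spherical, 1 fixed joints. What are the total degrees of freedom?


Given: serial robot with 3 revolute, 1 prismatic, 2 spherical, 1 fixed joints
DOF contribution per joint type: revolute=1, prismatic=1, spherical=3, fixed=0
DOF = 3*1 + 1*1 + 2*3 + 1*0
DOF = 10

10


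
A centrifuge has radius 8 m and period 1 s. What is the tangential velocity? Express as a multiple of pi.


Given: radius r = 8 m, period T = 1 s
Using v = 2*pi*r / T
v = 2*pi*8 / 1
v = 16*pi / 1
v = 16*pi m/s

16*pi m/s


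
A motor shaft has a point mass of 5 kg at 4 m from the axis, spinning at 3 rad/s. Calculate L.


Given: m = 5 kg, r = 4 m, omega = 3 rad/s
For a point mass: I = m*r^2
I = 5*4^2 = 5*16 = 80
L = I*omega = 80*3
L = 240 kg*m^2/s

240 kg*m^2/s


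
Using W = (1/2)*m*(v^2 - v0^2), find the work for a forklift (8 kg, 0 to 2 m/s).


Given: m = 8 kg, v0 = 0 m/s, v = 2 m/s
Using W = (1/2)*m*(v^2 - v0^2)
v^2 = 2^2 = 4
v0^2 = 0^2 = 0
v^2 - v0^2 = 4 - 0 = 4
W = (1/2)*8*4 = 16 J

16 J


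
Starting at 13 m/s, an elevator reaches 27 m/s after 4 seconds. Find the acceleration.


Given: initial velocity v0 = 13 m/s, final velocity v = 27 m/s, time t = 4 s
Using a = (v - v0) / t
a = (27 - 13) / 4
a = 14 / 4
a = 7/2 m/s^2

7/2 m/s^2


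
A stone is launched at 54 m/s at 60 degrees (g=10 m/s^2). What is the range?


Given: v0 = 54 m/s, theta = 60 deg, g = 10 m/s^2
sin(2*60) = sin(120) = sqrt(3)/2
Using R = v0^2 * sin(2*theta) / g
R = 54^2 * (sqrt(3)/2) / 10
R = 2916 * sqrt(3) / 20
R = 729/5*sqrt(3) m

729/5*sqrt(3) m


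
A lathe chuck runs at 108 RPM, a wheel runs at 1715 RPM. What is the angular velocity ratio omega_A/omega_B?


Given: RPM_A = 108, RPM_B = 1715
omega = 2*pi*RPM/60, so omega_A/omega_B = RPM_A / RPM_B
omega_A/omega_B = 108 / 1715
omega_A/omega_B = 108/1715

108/1715


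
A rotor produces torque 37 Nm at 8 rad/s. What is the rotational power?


Given: tau = 37 Nm, omega = 8 rad/s
Using P = tau * omega
P = 37 * 8
P = 296 W

296 W


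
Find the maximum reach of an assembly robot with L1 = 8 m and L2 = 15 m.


Given: L1 = 8 m, L2 = 15 m
For a 2-link planar arm, max reach = L1 + L2 (fully extended)
Max reach = 8 + 15
Max reach = 23 m

23 m


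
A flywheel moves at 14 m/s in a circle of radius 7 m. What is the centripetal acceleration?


Given: v = 14 m/s, r = 7 m
Using a_c = v^2 / r
a_c = 14^2 / 7
a_c = 196 / 7
a_c = 28 m/s^2

28 m/s^2


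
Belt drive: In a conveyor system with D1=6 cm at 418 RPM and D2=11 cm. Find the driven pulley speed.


Given: D1 = 6 cm, w1 = 418 RPM, D2 = 11 cm
Using D1*w1 = D2*w2
w2 = D1*w1 / D2
w2 = 6*418 / 11
w2 = 2508 / 11
w2 = 228 RPM

228 RPM


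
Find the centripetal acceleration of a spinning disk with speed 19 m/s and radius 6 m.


Given: v = 19 m/s, r = 6 m
Using a_c = v^2 / r
a_c = 19^2 / 6
a_c = 361 / 6
a_c = 361/6 m/s^2

361/6 m/s^2


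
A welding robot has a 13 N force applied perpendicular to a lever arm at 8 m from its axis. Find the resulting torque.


Given: F = 13 N, r = 8 m, angle = 90 deg (perpendicular)
Using tau = F * r * sin(90)
sin(90) = 1
tau = 13 * 8 * 1
tau = 104 Nm

104 Nm


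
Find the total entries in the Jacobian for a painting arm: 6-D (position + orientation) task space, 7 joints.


Given: task space dimension = 6, joints = 7
Jacobian is a 6 x 7 matrix
Total entries = rows * columns
Total = 6 * 7
Total = 42

42


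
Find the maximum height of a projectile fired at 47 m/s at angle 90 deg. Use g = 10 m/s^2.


Given: v0 = 47 m/s, theta = 90 deg, g = 10 m/s^2
sin^2(90) = 1
Using H = v0^2 * sin^2(theta) / (2*g)
H = 47^2 * 1 / (2*10)
H = 2209 * 1 / 20
H = 2209 / 20
H = 2209/20 m

2209/20 m


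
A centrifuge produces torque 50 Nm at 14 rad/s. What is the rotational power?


Given: tau = 50 Nm, omega = 14 rad/s
Using P = tau * omega
P = 50 * 14
P = 700 W

700 W


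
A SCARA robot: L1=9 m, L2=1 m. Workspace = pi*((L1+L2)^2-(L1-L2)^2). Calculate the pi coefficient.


Given: L1 = 9, L2 = 1
(L1+L2)^2 = (10)^2 = 100
(L1-L2)^2 = (8)^2 = 64
Difference = 100 - 64 = 36
This equals 4*L1*L2 = 4*9*1 = 36
Workspace area = 36*pi

36


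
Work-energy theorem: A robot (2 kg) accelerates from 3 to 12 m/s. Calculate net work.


Given: m = 2 kg, v0 = 3 m/s, v = 12 m/s
Using W = (1/2)*m*(v^2 - v0^2)
v^2 = 12^2 = 144
v0^2 = 3^2 = 9
v^2 - v0^2 = 144 - 9 = 135
W = (1/2)*2*135 = 135 J

135 J


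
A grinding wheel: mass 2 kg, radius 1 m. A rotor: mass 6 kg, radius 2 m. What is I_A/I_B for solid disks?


Given: M1=2 kg, R1=1 m, M2=6 kg, R2=2 m
For a disk: I = (1/2)*M*R^2, so I_A/I_B = (M1*R1^2)/(M2*R2^2)
M1*R1^2 = 2*1 = 2
M2*R2^2 = 6*4 = 24
I_A/I_B = 2/24 = 1/12

1/12
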